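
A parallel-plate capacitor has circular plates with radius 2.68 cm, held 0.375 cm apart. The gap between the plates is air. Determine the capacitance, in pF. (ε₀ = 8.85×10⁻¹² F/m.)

C ≈ 5.33 pF

A = π(2.68 cm)² = 2.26×10⁻³ m².
C = ε₀A/d = 8.85×10⁻¹² × 2.26×10⁻³ / 3.75×10⁻³ = 5.33×10⁻¹² F.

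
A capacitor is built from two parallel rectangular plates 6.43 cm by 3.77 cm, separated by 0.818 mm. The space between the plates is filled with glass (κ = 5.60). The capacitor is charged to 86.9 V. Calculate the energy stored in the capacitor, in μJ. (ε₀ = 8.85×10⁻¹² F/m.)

A = 6.43 × 3.77 cm² = 2.42×10⁻³ m².
C = κε₀A/d = 5.60 × 8.85×10⁻¹² × 2.42×10⁻³ / 8.18×10⁻⁴ = 1.47×10⁻¹⁰ F.
U = ½CV² = ½ × 1.47×10⁻¹⁰ × (86.9)² = 5.55×10⁻⁷ J.

0.555 μJ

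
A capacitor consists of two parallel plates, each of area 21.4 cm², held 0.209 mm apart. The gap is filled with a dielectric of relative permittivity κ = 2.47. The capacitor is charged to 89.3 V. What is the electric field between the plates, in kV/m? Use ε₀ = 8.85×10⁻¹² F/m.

427 kV/m

E = V/d = 89.3 / 2.09×10⁻⁴ = 4.27×10⁵ V/m.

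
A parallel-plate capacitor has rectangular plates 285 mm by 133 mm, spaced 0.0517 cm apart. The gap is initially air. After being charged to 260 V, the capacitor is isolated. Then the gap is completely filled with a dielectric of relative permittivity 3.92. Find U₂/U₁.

Isolated ⇒ Q is held fixed.
C₂ = 3.92 C₁ and U = Q²/(2C), so U₂/U₁ = C₁/C₂ = 0.255.

U₂/U₁ ≈ 0.255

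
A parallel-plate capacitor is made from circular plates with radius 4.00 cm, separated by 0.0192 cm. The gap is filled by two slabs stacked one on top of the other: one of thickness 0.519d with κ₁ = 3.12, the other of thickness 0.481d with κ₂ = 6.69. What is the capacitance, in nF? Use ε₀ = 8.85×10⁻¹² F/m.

A = π(4.00 cm)² = 5.03×10⁻³ m².
Stacked slabs ⇒ two capacitors in series, each with the full plate area.
C₁ = κ₁ε₀A/d₁ = 3.12 × 8.85×10⁻¹² × 5.03×10⁻³ / 9.96×10⁻⁵ = 1.39×10⁻⁹ F.
C₂ = κ₂ε₀A/d₂ = 6.69 × 8.85×10⁻¹² × 5.03×10⁻³ / 9.24×10⁻⁵ = 3.22×10⁻⁹ F.
C = (1/C₁ + 1/C₂)⁻¹ = 9.72×10⁻¹⁰ F.

0.972 nF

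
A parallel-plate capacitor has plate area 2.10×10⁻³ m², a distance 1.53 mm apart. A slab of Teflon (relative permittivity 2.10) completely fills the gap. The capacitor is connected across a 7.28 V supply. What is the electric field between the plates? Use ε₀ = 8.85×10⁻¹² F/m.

E = V/d = 7.28 / 1.53×10⁻³ = 4.76×10³ V/m.

4.76 kV/m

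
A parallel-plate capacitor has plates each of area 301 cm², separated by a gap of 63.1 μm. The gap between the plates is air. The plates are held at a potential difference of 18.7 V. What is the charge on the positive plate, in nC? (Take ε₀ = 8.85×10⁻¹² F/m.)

A = 301 cm² = 3.01×10⁻² m².
C = ε₀A/d = 8.85×10⁻¹² × 3.01×10⁻² / 6.31×10⁻⁵ = 4.22×10⁻⁹ F.
Q = CV = 4.22×10⁻⁹ × 18.7 = 7.89×10⁻⁸ C.

Q ≈ 78.9 nC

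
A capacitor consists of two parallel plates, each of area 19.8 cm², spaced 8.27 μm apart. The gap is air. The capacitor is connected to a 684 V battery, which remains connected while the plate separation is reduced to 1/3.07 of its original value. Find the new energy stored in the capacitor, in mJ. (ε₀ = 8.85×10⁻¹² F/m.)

U ≈ 1.52 mJ

A = 19.8 cm² = 1.98×10⁻³ m².
Initially C₁ = ε₀A/d = 8.85×10⁻¹² × 1.98×10⁻³ / 8.27×10⁻⁶ = 2.12×10⁻⁹ F.
U₁ = 4.96×10⁻⁴ J.
Battery connected ⇒ V is held fixed. C₂ = 3.07 C₁ and U = ½CV², so U₂/U₁ = C₂/C₁ = 3.07.
U₂ = 3.07 × 4.96×10⁻⁴ = 1.52×10⁻³ J.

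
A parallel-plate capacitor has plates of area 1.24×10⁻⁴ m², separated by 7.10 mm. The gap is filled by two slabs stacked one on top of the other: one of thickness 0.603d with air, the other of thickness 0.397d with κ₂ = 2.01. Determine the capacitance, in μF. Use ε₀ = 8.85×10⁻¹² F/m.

1.93×10⁻⁷ μF

Stacked slabs ⇒ two capacitors in series, each with the full plate area.
C₁ = κ₁ε₀A/d₁ = 1.00 × 8.85×10⁻¹² × 1.24×10⁻⁴ / 4.28×10⁻³ = 2.56×10⁻¹³ F.
C₂ = κ₂ε₀A/d₂ = 2.01 × 8.85×10⁻¹² × 1.24×10⁻⁴ / 2.82×10⁻³ = 7.83×10⁻¹³ F.
C = (1/C₁ + 1/C₂)⁻¹ = 1.93×10⁻¹³ F.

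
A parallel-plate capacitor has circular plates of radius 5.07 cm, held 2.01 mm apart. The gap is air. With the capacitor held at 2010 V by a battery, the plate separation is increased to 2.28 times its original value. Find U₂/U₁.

Battery connected ⇒ V is held fixed.
C₂ = 0.439 C₁ and U = ½CV², so U₂/U₁ = C₂/C₁ = 0.439.

U₂/U₁ ≈ 0.439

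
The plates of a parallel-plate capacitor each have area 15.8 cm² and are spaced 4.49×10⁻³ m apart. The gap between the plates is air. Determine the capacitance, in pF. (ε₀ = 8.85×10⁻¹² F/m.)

3.11 pF

A = 15.8 cm² = 1.58×10⁻³ m².
C = ε₀A/d = 8.85×10⁻¹² × 1.58×10⁻³ / 4.49×10⁻³ = 3.11×10⁻¹² F.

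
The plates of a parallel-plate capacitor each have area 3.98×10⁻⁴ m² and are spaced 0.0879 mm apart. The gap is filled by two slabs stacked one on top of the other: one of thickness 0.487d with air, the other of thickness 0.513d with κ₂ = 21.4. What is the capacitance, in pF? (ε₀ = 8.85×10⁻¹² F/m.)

Stacked slabs ⇒ two capacitors in series, each with the full plate area.
C₁ = κ₁ε₀A/d₁ = 1.00 × 8.85×10⁻¹² × 3.98×10⁻⁴ / 4.28×10⁻⁵ = 8.23×10⁻¹¹ F.
C₂ = κ₂ε₀A/d₂ = 21.4 × 8.85×10⁻¹² × 3.98×10⁻⁴ / 4.51×10⁻⁵ = 1.67×10⁻⁹ F.
C = (1/C₁ + 1/C₂)⁻¹ = 7.84×10⁻¹¹ F.

78.4 pF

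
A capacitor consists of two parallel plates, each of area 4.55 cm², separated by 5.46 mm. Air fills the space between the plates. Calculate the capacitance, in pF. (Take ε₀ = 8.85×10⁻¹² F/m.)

0.737 pF

A = 4.55 cm² = 4.55×10⁻⁴ m².
C = ε₀A/d = 8.85×10⁻¹² × 4.55×10⁻⁴ / 5.46×10⁻³ = 7.37×10⁻¹³ F.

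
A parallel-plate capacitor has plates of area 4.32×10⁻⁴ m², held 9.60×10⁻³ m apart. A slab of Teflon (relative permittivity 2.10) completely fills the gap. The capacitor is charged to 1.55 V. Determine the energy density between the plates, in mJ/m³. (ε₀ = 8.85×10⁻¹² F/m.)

E = V/d = 1.55 / 9.60×10⁻³ = 1.61×10² V/m.
u = ½κε₀E² = ½ × 2.10 × 8.85×10⁻¹² × (1.61×10²)² = 2.42×10⁻⁷ J/m³.

2.42×10⁻⁴ mJ/m³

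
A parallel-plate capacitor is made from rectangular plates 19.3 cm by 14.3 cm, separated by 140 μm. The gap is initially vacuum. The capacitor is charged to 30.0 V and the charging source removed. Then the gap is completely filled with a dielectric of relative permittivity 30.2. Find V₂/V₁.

Isolated ⇒ Q is held fixed.
C₂ = 30.2 C₁ and V = Q/C, so V₂/V₁ = C₁/C₂ = 0.0331.

0.0331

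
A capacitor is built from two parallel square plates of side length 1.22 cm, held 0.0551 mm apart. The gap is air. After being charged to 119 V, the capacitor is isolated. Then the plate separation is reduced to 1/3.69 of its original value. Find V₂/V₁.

Isolated ⇒ Q is held fixed.
C₂ = 3.69 C₁ and V = Q/C, so V₂/V₁ = C₁/C₂ = 0.271.

0.271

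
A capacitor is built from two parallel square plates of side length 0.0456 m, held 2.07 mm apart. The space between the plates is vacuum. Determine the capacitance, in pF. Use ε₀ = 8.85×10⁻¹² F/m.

C ≈ 8.89 pF

A = (0.0456 m)² = 2.08×10⁻³ m².
C = ε₀A/d = 8.85×10⁻¹² × 2.08×10⁻³ / 2.07×10⁻³ = 8.89×10⁻¹² F.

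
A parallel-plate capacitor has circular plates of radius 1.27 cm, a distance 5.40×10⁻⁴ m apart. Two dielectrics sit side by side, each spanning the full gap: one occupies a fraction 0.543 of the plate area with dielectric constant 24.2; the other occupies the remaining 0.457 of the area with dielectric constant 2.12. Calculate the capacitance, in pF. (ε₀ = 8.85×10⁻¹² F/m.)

C ≈ 117 pF

A = π(1.27 cm)² = 5.07×10⁻⁴ m².
Side-by-side slabs ⇒ two capacitors in parallel, each spanning the full gap.
C₁ = κ₁ε₀A₁/d = 24.2 × 8.85×10⁻¹² × 2.75×10⁻⁴ / 5.40×10⁻⁴ = 1.09×10⁻¹⁰ F.
C₂ = κ₂ε₀A₂/d = 2.12 × 8.85×10⁻¹² × 2.32×10⁻⁴ / 5.40×10⁻⁴ = 8.05×10⁻¹² F.
C = C₁ + C₂ = 1.17×10⁻¹⁰ F.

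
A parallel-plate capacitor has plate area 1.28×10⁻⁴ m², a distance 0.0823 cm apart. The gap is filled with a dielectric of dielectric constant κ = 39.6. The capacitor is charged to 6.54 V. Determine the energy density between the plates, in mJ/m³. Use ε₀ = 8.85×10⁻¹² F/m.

E = V/d = 6.54 / 8.23×10⁻⁴ = 7.95×10³ V/m.
u = ½κε₀E² = ½ × 39.6 × 8.85×10⁻¹² × (7.95×10³)² = 1.11×10⁻² J/m³.

u ≈ 11.1 mJ/m³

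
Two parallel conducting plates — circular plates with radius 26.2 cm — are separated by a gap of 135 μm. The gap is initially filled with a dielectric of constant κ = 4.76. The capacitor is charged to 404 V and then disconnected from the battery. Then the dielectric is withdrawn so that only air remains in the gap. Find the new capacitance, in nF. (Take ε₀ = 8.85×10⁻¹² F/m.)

C ≈ 14.1 nF

A = π(26.2 cm)² = 0.216 m².
Initially C₁ = κε₀A/d = 4.76 × 8.85×10⁻¹² × 0.216 / 1.35×10⁻⁴ = 6.73×10⁻⁸ F.
C = κε₀A/d scales with κ, so C₂/C₁ = 1/κ = 1/4.76 = 0.210.
C₂ = 0.210 × 6.73×10⁻⁸ = 1.41×10⁻⁸ F.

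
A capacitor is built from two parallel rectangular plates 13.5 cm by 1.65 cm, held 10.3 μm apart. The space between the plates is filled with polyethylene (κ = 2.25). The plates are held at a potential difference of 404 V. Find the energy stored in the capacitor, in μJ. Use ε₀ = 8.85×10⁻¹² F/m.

A = 13.5 × 1.65 cm² = 2.23×10⁻³ m².
C = κε₀A/d = 2.25 × 8.85×10⁻¹² × 2.23×10⁻³ / 1.03×10⁻⁵ = 4.31×10⁻⁹ F.
U = ½CV² = ½ × 4.31×10⁻⁹ × (404)² = 3.51×10⁻⁴ J.

U ≈ 351 μJ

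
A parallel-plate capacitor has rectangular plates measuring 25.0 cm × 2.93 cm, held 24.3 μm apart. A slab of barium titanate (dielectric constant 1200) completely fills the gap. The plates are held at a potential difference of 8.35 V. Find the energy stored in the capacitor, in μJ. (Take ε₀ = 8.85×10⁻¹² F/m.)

U ≈ 112 μJ

A = 25.0 × 2.93 cm² = 7.33×10⁻³ m².
C = κε₀A/d = 1200 × 8.85×10⁻¹² × 7.33×10⁻³ / 2.43×10⁻⁵ = 3.20×10⁻⁶ F.
U = ½CV² = ½ × 3.20×10⁻⁶ × (8.35)² = 1.12×10⁻⁴ J.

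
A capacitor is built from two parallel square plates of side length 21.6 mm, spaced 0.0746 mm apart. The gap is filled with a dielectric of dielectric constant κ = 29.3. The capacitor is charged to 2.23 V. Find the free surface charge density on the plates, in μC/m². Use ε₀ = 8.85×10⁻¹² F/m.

7.75 μC/m²

A = (21.6 mm)² = 4.67×10⁻⁴ m².
C = κε₀A/d = 29.3 × 8.85×10⁻¹² × 4.67×10⁻⁴ / 7.46×10⁻⁵ = 1.62×10⁻⁹ F.
σ = Q/A = CV/A = 1.62×10⁻⁹ × 2.23 / 4.67×10⁻⁴ = 7.75×10⁻⁶ C/m².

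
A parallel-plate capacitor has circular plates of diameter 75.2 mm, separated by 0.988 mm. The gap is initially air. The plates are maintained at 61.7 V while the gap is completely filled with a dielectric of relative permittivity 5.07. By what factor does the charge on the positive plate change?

Battery connected ⇒ V is held fixed.
C₂ = 5.07 C₁ and Q = CV, so Q₂/Q₁ = C₂/C₁ = 5.07.

5.07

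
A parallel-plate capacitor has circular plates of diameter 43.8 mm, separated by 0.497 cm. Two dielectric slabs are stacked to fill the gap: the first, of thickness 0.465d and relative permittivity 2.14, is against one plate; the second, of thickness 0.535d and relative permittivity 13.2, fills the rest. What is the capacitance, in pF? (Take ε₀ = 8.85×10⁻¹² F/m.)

10.4 pF

A = π(43.8/2 mm)² = 1.51×10⁻³ m².
Stacked slabs ⇒ two capacitors in series, each with the full plate area.
C₁ = κ₁ε₀A/d₁ = 2.14 × 8.85×10⁻¹² × 1.51×10⁻³ / 2.31×10⁻³ = 1.23×10⁻¹¹ F.
C₂ = κ₂ε₀A/d₂ = 13.2 × 8.85×10⁻¹² × 1.51×10⁻³ / 2.66×10⁻³ = 6.62×10⁻¹¹ F.
C = (1/C₁ + 1/C₂)⁻¹ = 1.04×10⁻¹¹ F.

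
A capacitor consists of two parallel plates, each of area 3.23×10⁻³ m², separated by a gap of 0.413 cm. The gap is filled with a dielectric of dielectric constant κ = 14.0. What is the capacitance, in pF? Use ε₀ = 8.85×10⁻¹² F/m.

C = κε₀A/d = 14.0 × 8.85×10⁻¹² × 3.23×10⁻³ / 4.13×10⁻³ = 9.69×10⁻¹¹ F.

C ≈ 96.9 pF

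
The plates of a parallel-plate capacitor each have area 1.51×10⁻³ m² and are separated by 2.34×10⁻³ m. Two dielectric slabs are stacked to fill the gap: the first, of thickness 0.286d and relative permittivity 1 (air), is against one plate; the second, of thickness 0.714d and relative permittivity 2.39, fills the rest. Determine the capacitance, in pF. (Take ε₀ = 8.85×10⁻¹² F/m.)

9.77 pF

Stacked slabs ⇒ two capacitors in series, each with the full plate area.
C₁ = κ₁ε₀A/d₁ = 1.00 × 8.85×10⁻¹² × 1.51×10⁻³ / 6.69×10⁻⁴ = 2.00×10⁻¹¹ F.
C₂ = κ₂ε₀A/d₂ = 2.39 × 8.85×10⁻¹² × 1.51×10⁻³ / 1.67×10⁻³ = 1.91×10⁻¹¹ F.
C = (1/C₁ + 1/C₂)⁻¹ = 9.77×10⁻¹² F.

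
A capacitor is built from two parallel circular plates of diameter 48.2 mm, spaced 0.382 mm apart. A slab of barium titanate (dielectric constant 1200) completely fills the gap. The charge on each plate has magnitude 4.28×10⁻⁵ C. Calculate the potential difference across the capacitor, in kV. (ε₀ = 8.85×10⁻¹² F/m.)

A = π(48.2/2 mm)² = 1.82×10⁻³ m².
C = κε₀A/d = 1200 × 8.85×10⁻¹² × 1.82×10⁻³ / 3.82×10⁻⁴ = 5.07×10⁻⁸ F.
V = Q/C = 4.28×10⁻⁵ / 5.07×10⁻⁸ = 8.44×10² V.

0.844 kV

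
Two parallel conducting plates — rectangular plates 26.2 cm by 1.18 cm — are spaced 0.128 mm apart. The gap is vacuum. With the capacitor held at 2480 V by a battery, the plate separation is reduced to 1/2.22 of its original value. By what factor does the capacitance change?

2.22

C = ε₀A/d scales as 1/d, so C₂/C₁ = d₁/d₂ = 2.22.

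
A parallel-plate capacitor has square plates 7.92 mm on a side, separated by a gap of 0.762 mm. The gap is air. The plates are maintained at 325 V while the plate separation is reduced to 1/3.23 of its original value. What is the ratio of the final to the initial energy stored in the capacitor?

U₂/U₁ ≈ 3.23

Battery connected ⇒ V is held fixed.
C₂ = 3.23 C₁ and U = ½CV², so U₂/U₁ = C₂/C₁ = 3.23.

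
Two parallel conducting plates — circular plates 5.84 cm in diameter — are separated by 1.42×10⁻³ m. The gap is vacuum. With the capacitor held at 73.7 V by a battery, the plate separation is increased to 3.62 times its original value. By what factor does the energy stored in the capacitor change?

0.276

Battery connected ⇒ V is held fixed.
C₂ = 0.276 C₁ and U = ½CV², so U₂/U₁ = C₂/C₁ = 0.276.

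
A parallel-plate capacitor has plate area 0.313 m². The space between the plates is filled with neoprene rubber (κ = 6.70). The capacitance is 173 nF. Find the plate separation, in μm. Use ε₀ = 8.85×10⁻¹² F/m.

107 μm

d = κε₀A/C = 6.70 × 8.85×10⁻¹² × 0.313 / 1.73×10⁻⁷ = 1.07×10⁻⁴ m.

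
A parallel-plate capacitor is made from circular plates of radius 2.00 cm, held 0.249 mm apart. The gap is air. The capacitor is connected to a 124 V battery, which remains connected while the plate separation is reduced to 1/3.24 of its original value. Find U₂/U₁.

Battery connected ⇒ V is held fixed.
C₂ = 3.24 C₁ and U = ½CV², so U₂/U₁ = C₂/C₁ = 3.24.

U₂/U₁ ≈ 3.24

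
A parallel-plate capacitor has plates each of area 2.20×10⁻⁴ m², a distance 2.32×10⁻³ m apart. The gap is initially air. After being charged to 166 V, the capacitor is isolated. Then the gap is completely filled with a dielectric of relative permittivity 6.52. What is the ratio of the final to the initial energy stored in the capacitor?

Isolated ⇒ Q is held fixed.
C₂ = 6.52 C₁ and U = Q²/(2C), so U₂/U₁ = C₁/C₂ = 0.153.

U₂/U₁ ≈ 0.153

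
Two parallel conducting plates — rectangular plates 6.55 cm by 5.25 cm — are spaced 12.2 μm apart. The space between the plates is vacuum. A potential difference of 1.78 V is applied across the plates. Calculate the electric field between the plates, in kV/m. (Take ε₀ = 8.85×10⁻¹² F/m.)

146 kV/m

E = V/d = 1.78 / 1.22×10⁻⁵ = 1.46×10⁵ V/m.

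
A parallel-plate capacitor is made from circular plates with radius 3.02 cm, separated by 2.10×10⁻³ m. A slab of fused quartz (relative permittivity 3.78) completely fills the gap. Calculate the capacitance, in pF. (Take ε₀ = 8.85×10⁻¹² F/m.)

45.6 pF

A = π(3.02 cm)² = 2.87×10⁻³ m².
C = κε₀A/d = 3.78 × 8.85×10⁻¹² × 2.87×10⁻³ / 2.10×10⁻³ = 4.56×10⁻¹¹ F.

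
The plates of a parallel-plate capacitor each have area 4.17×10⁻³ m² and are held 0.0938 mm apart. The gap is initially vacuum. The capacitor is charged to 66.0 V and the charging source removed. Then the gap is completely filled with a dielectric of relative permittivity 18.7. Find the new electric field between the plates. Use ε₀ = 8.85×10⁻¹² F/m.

Initially C₁ = ε₀A/d = 8.85×10⁻¹² × 4.17×10⁻³ / 9.38×10⁻⁵ = 3.93×10⁻¹⁰ F.
E₁ = 7.04×10⁵ V/m.
Isolated ⇒ Q is held fixed. V₂ = Q/C₂ = V₁/18.7; E = V/d, so E₂/E₁ = (V₂/V₁)(d₁/d₂) = 0.0535.
E₂ = 0.0535 × 7.04×10⁵ = 3.76×10⁴ V/m.

37.6 V/mm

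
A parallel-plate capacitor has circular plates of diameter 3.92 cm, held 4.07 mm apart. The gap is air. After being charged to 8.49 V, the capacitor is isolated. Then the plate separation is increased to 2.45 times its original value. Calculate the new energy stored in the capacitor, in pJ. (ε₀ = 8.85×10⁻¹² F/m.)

A = π(3.92/2 cm)² = 1.21×10⁻³ m².
Initially C₁ = ε₀A/d = 8.85×10⁻¹² × 1.21×10⁻³ / 4.07×10⁻³ = 2.62×10⁻¹² F.
U₁ = 9.46×10⁻¹¹ J.
Isolated ⇒ Q is held fixed. C₂ = 0.408 C₁ and U = Q²/(2C), so U₂/U₁ = C₁/C₂ = 2.45.
U₂ = 2.45 × 9.46×10⁻¹¹ = 2.32×10⁻¹⁰ J.

U ≈ 232 pJ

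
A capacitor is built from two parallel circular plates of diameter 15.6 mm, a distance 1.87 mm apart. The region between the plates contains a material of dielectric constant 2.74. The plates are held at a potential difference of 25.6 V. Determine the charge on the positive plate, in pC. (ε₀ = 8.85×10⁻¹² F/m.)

63.4 pC

A = π(15.6/2 mm)² = 1.91×10⁻⁴ m².
C = κε₀A/d = 2.74 × 8.85×10⁻¹² × 1.91×10⁻⁴ / 1.87×10⁻³ = 2.48×10⁻¹² F.
Q = CV = 2.48×10⁻¹² × 25.6 = 6.34×10⁻¹¹ C.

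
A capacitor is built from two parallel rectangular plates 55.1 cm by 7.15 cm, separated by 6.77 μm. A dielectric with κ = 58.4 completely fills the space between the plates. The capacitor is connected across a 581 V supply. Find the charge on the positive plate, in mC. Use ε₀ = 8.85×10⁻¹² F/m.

A = 55.1 × 7.15 cm² = 3.94×10⁻² m².
C = κε₀A/d = 58.4 × 8.85×10⁻¹² × 3.94×10⁻² / 6.77×10⁻⁶ = 3.01×10⁻⁶ F.
Q = CV = 3.01×10⁻⁶ × 581 = 1.75×10⁻³ C.

1.75 mC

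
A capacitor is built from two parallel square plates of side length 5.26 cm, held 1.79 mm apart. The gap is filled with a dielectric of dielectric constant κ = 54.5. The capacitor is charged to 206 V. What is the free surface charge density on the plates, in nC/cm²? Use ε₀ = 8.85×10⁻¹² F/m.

5.55 nC/cm²

A = (5.26 cm)² = 2.77×10⁻³ m².
C = κε₀A/d = 54.5 × 8.85×10⁻¹² × 2.77×10⁻³ / 1.79×10⁻³ = 7.46×10⁻¹⁰ F.
σ = Q/A = CV/A = 7.46×10⁻¹⁰ × 206 / 2.77×10⁻³ = 5.55×10⁻⁵ C/m².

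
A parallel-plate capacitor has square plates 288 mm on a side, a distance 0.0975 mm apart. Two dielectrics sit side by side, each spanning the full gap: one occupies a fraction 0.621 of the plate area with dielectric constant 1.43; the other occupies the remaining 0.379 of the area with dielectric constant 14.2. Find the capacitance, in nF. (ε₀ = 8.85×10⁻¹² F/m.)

C ≈ 47.2 nF

A = (288 mm)² = 8.29×10⁻² m².
Side-by-side slabs ⇒ two capacitors in parallel, each spanning the full gap.
C₁ = κ₁ε₀A₁/d = 1.43 × 8.85×10⁻¹² × 5.15×10⁻² / 9.75×10⁻⁵ = 6.69×10⁻⁹ F.
C₂ = κ₂ε₀A₂/d = 14.2 × 8.85×10⁻¹² × 3.14×10⁻² / 9.75×10⁻⁵ = 4.05×10⁻⁸ F.
C = C₁ + C₂ = 4.72×10⁻⁸ F.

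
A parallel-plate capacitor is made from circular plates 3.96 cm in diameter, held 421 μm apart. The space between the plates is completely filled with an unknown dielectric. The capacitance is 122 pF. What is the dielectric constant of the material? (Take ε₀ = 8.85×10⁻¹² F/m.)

A = π(3.96/2 cm)² = 1.23×10⁻³ m².
κ = Cd/(ε₀A) = 1.22×10⁻¹⁰ × 4.21×10⁻⁴ / (8.85×10⁻¹² × 1.23×10⁻³) = 4.71.

4.71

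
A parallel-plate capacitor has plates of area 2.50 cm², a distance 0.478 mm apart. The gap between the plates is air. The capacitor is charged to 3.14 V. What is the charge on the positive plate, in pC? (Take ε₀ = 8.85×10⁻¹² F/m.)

A = 2.50 cm² = 2.50×10⁻⁴ m².
C = ε₀A/d = 8.85×10⁻¹² × 2.50×10⁻⁴ / 4.78×10⁻⁴ = 4.63×10⁻¹² F.
Q = CV = 4.63×10⁻¹² × 3.14 = 1.45×10⁻¹¹ C.

14.5 pC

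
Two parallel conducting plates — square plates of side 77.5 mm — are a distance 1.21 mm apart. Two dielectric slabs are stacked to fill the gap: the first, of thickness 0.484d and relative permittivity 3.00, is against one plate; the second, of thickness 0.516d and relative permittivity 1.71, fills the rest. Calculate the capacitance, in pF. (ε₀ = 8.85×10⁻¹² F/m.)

A = (77.5 mm)² = 6.01×10⁻³ m².
Stacked slabs ⇒ two capacitors in series, each with the full plate area.
C₁ = κ₁ε₀A/d₁ = 3.00 × 8.85×10⁻¹² × 6.01×10⁻³ / 5.86×10⁻⁴ = 2.72×10⁻¹⁰ F.
C₂ = κ₂ε₀A/d₂ = 1.71 × 8.85×10⁻¹² × 6.01×10⁻³ / 6.24×10⁻⁴ = 1.46×10⁻¹⁰ F.
C = (1/C₁ + 1/C₂)⁻¹ = 9.49×10⁻¹¹ F.

C ≈ 94.9 pF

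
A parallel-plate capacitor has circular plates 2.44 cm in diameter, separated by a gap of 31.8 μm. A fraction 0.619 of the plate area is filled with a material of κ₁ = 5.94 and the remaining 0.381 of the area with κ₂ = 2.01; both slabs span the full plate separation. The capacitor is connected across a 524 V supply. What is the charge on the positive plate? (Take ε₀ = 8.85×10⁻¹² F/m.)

303 nC

A = π(2.44/2 cm)² = 4.68×10⁻⁴ m².
Side-by-side slabs ⇒ two capacitors in parallel, each spanning the full gap.
C₁ = κ₁ε₀A₁/d = 5.94 × 8.85×10⁻¹² × 2.89×10⁻⁴ / 3.18×10⁻⁵ = 4.78×10⁻¹⁰ F.
C₂ = κ₂ε₀A₂/d = 2.01 × 8.85×10⁻¹² × 1.78×10⁻⁴ / 3.18×10⁻⁵ = 9.97×10⁻¹¹ F.
C = C₁ + C₂ = 5.78×10⁻¹⁰ F.
Q = CV = 5.78×10⁻¹⁰ × 524 = 3.03×10⁻⁷ C.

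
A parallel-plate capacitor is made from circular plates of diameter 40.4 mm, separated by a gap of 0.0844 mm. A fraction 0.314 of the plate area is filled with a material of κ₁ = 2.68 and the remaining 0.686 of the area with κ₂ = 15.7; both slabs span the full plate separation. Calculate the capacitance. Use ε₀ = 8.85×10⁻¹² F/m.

A = π(40.4/2 mm)² = 1.28×10⁻³ m².
Side-by-side slabs ⇒ two capacitors in parallel, each spanning the full gap.
C₁ = κ₁ε₀A₁/d = 2.68 × 8.85×10⁻¹² × 4.03×10⁻⁴ / 8.44×10⁻⁵ = 1.13×10⁻¹⁰ F.
C₂ = κ₂ε₀A₂/d = 15.7 × 8.85×10⁻¹² × 8.79×10⁻⁴ / 8.44×10⁻⁵ = 1.45×10⁻⁹ F.
C = C₁ + C₂ = 1.56×10⁻⁹ F.

1.56 nF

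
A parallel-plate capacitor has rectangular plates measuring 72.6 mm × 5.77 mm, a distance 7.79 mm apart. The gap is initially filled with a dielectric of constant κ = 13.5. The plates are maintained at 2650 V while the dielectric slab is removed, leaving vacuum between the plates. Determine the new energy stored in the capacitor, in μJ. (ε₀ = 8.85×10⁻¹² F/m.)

U ≈ 1.67 μJ

A = 72.6 × 5.77 mm² = 4.19×10⁻⁴ m².
Initially C₁ = κε₀A/d = 13.5 × 8.85×10⁻¹² × 4.19×10⁻⁴ / 7.79×10⁻³ = 6.42×10⁻¹² F.
U₁ = 2.26×10⁻⁵ J.
Battery connected ⇒ V is held fixed. C₂ = 0.0741 C₁ and U = ½CV², so U₂/U₁ = C₂/C₁ = 0.0741.
U₂ = 0.0741 × 2.26×10⁻⁵ = 1.67×10⁻⁶ J.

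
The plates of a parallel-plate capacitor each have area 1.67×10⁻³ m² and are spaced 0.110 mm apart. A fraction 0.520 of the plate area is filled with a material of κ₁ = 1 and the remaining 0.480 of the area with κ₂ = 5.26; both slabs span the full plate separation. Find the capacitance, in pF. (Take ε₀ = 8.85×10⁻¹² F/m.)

Side-by-side slabs ⇒ two capacitors in parallel, each spanning the full gap.
C₁ = κ₁ε₀A₁/d = 1.00 × 8.85×10⁻¹² × 8.68×10⁻⁴ / 1.10×10⁻⁴ = 6.99×10⁻¹¹ F.
C₂ = κ₂ε₀A₂/d = 5.26 × 8.85×10⁻¹² × 8.02×10⁻⁴ / 1.10×10⁻⁴ = 3.39×10⁻¹⁰ F.
C = C₁ + C₂ = 4.09×10⁻¹⁰ F.

409 pF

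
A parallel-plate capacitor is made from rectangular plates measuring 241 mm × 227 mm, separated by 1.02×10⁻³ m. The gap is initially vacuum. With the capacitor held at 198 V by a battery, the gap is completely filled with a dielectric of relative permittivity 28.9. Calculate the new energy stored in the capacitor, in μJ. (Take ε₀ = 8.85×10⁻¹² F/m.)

A = 241 × 227 mm² = 5.47×10⁻² m².
Initially C₁ = ε₀A/d = 8.85×10⁻¹² × 5.47×10⁻² / 1.02×10⁻³ = 4.75×10⁻¹⁰ F.
U₁ = 9.30×10⁻⁶ J.
Battery connected ⇒ V is held fixed. C₂ = 28.9 C₁ and U = ½CV², so U₂/U₁ = C₂/C₁ = 28.9.
U₂ = 28.9 × 9.30×10⁻⁶ = 2.69×10⁻⁴ J.

269 μJ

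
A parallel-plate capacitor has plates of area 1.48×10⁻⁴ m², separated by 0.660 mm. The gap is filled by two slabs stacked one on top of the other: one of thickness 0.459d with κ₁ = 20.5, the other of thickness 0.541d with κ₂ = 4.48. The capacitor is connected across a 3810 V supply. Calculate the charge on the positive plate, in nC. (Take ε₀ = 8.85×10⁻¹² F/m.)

Stacked slabs ⇒ two capacitors in series, each with the full plate area.
C₁ = κ₁ε₀A/d₁ = 20.5 × 8.85×10⁻¹² × 1.48×10⁻⁴ / 3.03×10⁻⁴ = 8.86×10⁻¹¹ F.
C₂ = κ₂ε₀A/d₂ = 4.48 × 8.85×10⁻¹² × 1.48×10⁻⁴ / 3.57×10⁻⁴ = 1.64×10⁻¹¹ F.
C = (1/C₁ + 1/C₂)⁻¹ = 1.39×10⁻¹¹ F.
Q = CV = 1.39×10⁻¹¹ × 3810 = 5.28×10⁻⁸ C.

Q ≈ 52.8 nC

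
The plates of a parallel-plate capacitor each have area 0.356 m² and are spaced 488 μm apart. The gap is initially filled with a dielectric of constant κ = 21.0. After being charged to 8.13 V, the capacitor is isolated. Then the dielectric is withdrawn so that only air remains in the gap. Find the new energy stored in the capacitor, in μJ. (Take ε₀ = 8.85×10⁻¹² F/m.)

U ≈ 94.1 μJ

Initially C₁ = κε₀A/d = 21.0 × 8.85×10⁻¹² × 0.356 / 4.88×10⁻⁴ = 1.36×10⁻⁷ F.
U₁ = 4.48×10⁻⁶ J.
Isolated ⇒ Q is held fixed. C₂ = 0.0476 C₁ and U = Q²/(2C), so U₂/U₁ = C₁/C₂ = 21.0.
U₂ = 21.0 × 4.48×10⁻⁶ = 9.41×10⁻⁵ J.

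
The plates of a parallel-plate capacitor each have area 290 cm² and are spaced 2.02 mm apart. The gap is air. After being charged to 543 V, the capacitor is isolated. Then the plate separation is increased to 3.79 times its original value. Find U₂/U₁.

3.79

Isolated ⇒ Q is held fixed.
C₂ = 0.264 C₁ and U = Q²/(2C), so U₂/U₁ = C₁/C₂ = 3.79.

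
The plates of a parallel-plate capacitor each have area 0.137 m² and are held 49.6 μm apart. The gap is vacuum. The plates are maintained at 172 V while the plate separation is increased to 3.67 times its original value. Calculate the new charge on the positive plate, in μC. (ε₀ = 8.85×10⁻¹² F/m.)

Initially C₁ = ε₀A/d = 8.85×10⁻¹² × 0.137 / 4.96×10⁻⁵ = 2.44×10⁻⁸ F.
Q₁ = 4.20×10⁻⁶ C.
Battery connected ⇒ V is held fixed. C₂ = 0.272 C₁ and Q = CV, so Q₂/Q₁ = C₂/C₁ = 0.272.
Q₂ = 0.272 × 4.20×10⁻⁶ = 1.15×10⁻⁶ C.

Q ≈ 1.15 μC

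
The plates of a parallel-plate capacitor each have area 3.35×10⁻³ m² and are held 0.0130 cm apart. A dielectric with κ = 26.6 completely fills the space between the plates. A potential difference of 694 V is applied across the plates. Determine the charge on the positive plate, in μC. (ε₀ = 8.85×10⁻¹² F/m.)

C = κε₀A/d = 26.6 × 8.85×10⁻¹² × 3.35×10⁻³ / 1.30×10⁻⁴ = 6.07×10⁻⁹ F.
Q = CV = 6.07×10⁻⁹ × 694 = 4.21×10⁻⁶ C.

Q ≈ 4.21 μC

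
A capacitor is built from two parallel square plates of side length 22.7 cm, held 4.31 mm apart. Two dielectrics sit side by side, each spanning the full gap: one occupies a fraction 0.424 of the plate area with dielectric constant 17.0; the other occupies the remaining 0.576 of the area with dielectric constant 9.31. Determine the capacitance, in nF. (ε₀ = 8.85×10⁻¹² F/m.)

A = (22.7 cm)² = 5.15×10⁻² m².
Side-by-side slabs ⇒ two capacitors in parallel, each spanning the full gap.
C₁ = κ₁ε₀A₁/d = 17.0 × 8.85×10⁻¹² × 2.18×10⁻² / 4.31×10⁻³ = 7.63×10⁻¹⁰ F.
C₂ = κ₂ε₀A₂/d = 9.31 × 8.85×10⁻¹² × 2.97×10⁻² / 4.31×10⁻³ = 5.67×10⁻¹⁰ F.
C = C₁ + C₂ = 1.33×10⁻⁹ F.

C ≈ 1.33 nF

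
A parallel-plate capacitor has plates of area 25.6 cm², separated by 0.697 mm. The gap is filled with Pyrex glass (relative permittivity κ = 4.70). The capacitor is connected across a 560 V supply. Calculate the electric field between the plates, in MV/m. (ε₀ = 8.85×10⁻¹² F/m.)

E = V/d = 560 / 6.97×10⁻⁴ = 8.03×10⁵ V/m.

E ≈ 0.803 MV/m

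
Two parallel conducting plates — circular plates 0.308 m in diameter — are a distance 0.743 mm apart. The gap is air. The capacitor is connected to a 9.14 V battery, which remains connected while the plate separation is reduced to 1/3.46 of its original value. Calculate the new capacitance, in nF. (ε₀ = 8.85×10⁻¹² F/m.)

C ≈ 3.07 nF

A = π(0.308/2 m)² = 7.45×10⁻² m².
Initially C₁ = ε₀A/d = 8.85×10⁻¹² × 7.45×10⁻² / 7.43×10⁻⁴ = 8.87×10⁻¹⁰ F.
C = ε₀A/d scales as 1/d, so C₂/C₁ = d₁/d₂ = 3.46.
C₂ = 3.46 × 8.87×10⁻¹⁰ = 3.07×10⁻⁹ F.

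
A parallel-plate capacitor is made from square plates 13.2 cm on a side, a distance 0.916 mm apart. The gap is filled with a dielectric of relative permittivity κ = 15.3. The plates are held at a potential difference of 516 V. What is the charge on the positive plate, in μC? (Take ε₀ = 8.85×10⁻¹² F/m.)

A = (13.2 cm)² = 1.74×10⁻² m².
C = κε₀A/d = 15.3 × 8.85×10⁻¹² × 1.74×10⁻² / 9.16×10⁻⁴ = 2.58×10⁻⁹ F.
Q = CV = 2.58×10⁻⁹ × 516 = 1.33×10⁻⁶ C.

Q ≈ 1.33 μC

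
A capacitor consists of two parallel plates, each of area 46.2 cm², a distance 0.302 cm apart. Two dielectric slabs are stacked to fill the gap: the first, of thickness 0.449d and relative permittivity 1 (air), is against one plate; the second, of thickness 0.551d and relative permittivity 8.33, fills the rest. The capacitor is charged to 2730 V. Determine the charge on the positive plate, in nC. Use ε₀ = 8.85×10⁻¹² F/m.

71.7 nC

A = 46.2 cm² = 4.62×10⁻³ m².
Stacked slabs ⇒ two capacitors in series, each with the full plate area.
C₁ = κ₁ε₀A/d₁ = 1.00 × 8.85×10⁻¹² × 4.62×10⁻³ / 1.36×10⁻³ = 3.02×10⁻¹¹ F.
C₂ = κ₂ε₀A/d₂ = 8.33 × 8.85×10⁻¹² × 4.62×10⁻³ / 1.66×10⁻³ = 2.05×10⁻¹⁰ F.
C = (1/C₁ + 1/C₂)⁻¹ = 2.63×10⁻¹¹ F.
Q = CV = 2.63×10⁻¹¹ × 2730 = 7.17×10⁻⁸ C.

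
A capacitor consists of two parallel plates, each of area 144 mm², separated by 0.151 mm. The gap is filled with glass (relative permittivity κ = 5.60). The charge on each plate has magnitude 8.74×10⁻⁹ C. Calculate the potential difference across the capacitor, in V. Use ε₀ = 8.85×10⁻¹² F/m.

A = 144 mm² = 1.44×10⁻⁴ m².
C = κε₀A/d = 5.60 × 8.85×10⁻¹² × 1.44×10⁻⁴ / 1.51×10⁻⁴ = 4.73×10⁻¹¹ F.
V = Q/C = 8.74×10⁻⁹ / 4.73×10⁻¹¹ = 1.85×10² V.

185 V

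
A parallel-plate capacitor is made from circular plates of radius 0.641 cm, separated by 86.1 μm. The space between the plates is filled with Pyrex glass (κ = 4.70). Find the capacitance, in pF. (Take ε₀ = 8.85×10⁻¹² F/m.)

A = π(0.641 cm)² = 1.29×10⁻⁴ m².
C = κε₀A/d = 4.70 × 8.85×10⁻¹² × 1.29×10⁻⁴ / 8.61×10⁻⁵ = 6.24×10⁻¹¹ F.

C ≈ 62.4 pF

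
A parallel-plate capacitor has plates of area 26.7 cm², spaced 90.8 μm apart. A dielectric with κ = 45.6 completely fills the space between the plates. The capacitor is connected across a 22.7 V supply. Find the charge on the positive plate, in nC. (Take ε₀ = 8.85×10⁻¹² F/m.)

269 nC

A = 26.7 cm² = 2.67×10⁻³ m².
C = κε₀A/d = 45.6 × 8.85×10⁻¹² × 2.67×10⁻³ / 9.08×10⁻⁵ = 1.19×10⁻⁸ F.
Q = CV = 1.19×10⁻⁸ × 22.7 = 2.69×10⁻⁷ C.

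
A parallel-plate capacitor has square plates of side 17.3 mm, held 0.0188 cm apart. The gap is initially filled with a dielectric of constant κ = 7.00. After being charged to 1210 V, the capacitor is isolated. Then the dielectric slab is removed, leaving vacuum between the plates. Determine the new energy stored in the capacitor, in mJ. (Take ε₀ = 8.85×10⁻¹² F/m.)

A = (17.3 mm)² = 2.99×10⁻⁴ m².
Initially C₁ = κε₀A/d = 7.00 × 8.85×10⁻¹² × 2.99×10⁻⁴ / 1.88×10⁻⁴ = 9.86×10⁻¹¹ F.
U₁ = 7.22×10⁻⁵ J.
Isolated ⇒ Q is held fixed. C₂ = 0.143 C₁ and U = Q²/(2C), so U₂/U₁ = C₁/C₂ = 7.00.
U₂ = 7.00 × 7.22×10⁻⁵ = 5.05×10⁻⁴ J.

0.505 mJ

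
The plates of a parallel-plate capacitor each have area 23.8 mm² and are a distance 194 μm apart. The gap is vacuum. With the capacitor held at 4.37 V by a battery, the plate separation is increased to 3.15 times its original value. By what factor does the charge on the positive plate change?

0.317

Battery connected ⇒ V is held fixed.
C₂ = 0.317 C₁ and Q = CV, so Q₂/Q₁ = C₂/C₁ = 0.317.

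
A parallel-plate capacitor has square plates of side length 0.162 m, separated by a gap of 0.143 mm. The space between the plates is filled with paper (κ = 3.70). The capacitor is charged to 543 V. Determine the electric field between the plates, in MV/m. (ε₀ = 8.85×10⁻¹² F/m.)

3.80 MV/m

E = V/d = 543 / 1.43×10⁻⁴ = 3.80×10⁶ V/m.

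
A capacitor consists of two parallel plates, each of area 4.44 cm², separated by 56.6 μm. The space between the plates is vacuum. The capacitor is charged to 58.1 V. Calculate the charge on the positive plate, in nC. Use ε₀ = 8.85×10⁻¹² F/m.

4.03 nC

A = 4.44 cm² = 4.44×10⁻⁴ m².
C = ε₀A/d = 8.85×10⁻¹² × 4.44×10⁻⁴ / 5.66×10⁻⁵ = 6.94×10⁻¹¹ F.
Q = CV = 6.94×10⁻¹¹ × 58.1 = 4.03×10⁻⁹ C.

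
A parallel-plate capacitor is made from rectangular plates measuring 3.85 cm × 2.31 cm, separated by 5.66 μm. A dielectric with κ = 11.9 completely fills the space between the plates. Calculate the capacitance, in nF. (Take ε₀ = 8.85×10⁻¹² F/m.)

16.5 nF

A = 3.85 × 2.31 cm² = 8.89×10⁻⁴ m².
C = κε₀A/d = 11.9 × 8.85×10⁻¹² × 8.89×10⁻⁴ / 5.66×10⁻⁶ = 1.65×10⁻⁸ F.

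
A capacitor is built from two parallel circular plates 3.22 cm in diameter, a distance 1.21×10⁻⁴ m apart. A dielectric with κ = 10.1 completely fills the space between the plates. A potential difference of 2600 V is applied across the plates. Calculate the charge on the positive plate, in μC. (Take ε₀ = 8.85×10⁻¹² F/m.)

A = π(3.22/2 cm)² = 8.14×10⁻⁴ m².
C = κε₀A/d = 10.1 × 8.85×10⁻¹² × 8.14×10⁻⁴ / 1.21×10⁻⁴ = 6.02×10⁻¹⁰ F.
Q = CV = 6.02×10⁻¹⁰ × 2600 = 1.56×10⁻⁶ C.

1.56 μC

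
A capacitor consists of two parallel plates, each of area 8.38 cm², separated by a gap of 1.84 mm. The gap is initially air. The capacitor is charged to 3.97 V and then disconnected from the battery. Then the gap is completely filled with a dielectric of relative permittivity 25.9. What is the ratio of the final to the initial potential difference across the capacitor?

V₂/V₁ ≈ 0.0386

Isolated ⇒ Q is held fixed.
C₂ = 25.9 C₁ and V = Q/C, so V₂/V₁ = C₁/C₂ = 0.0386.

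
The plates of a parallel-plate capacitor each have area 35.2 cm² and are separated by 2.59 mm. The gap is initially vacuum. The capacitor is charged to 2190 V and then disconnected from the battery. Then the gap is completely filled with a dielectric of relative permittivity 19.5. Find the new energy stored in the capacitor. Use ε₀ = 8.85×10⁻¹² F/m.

U ≈ 1.48 μJ

A = 35.2 cm² = 3.52×10⁻³ m².
Initially C₁ = ε₀A/d = 8.85×10⁻¹² × 3.52×10⁻³ / 2.59×10⁻³ = 1.20×10⁻¹¹ F.
U₁ = 2.88×10⁻⁵ J.
Isolated ⇒ Q is held fixed. C₂ = 19.5 C₁ and U = Q²/(2C), so U₂/U₁ = C₁/C₂ = 0.0513.
U₂ = 0.0513 × 2.88×10⁻⁵ = 1.48×10⁻⁶ J.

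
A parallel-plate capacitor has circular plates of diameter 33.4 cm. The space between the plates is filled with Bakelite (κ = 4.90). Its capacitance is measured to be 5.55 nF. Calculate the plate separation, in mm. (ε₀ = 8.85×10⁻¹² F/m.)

A = π(33.4/2 cm)² = 8.76×10⁻² m².
d = κε₀A/C = 4.90 × 8.85×10⁻¹² × 8.76×10⁻² / 5.55×10⁻⁹ = 6.85×10⁻⁴ m.

d ≈ 0.685 mm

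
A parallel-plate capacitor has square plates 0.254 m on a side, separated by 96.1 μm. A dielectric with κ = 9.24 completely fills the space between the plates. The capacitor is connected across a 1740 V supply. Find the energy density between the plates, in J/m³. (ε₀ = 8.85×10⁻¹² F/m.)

u ≈ 1.34×10⁴ J/m³

E = V/d = 1740 / 9.61×10⁻⁵ = 1.81×10⁷ V/m.
u = ½κε₀E² = ½ × 9.24 × 8.85×10⁻¹² × (1.81×10⁷)² = 1.34×10⁴ J/m³.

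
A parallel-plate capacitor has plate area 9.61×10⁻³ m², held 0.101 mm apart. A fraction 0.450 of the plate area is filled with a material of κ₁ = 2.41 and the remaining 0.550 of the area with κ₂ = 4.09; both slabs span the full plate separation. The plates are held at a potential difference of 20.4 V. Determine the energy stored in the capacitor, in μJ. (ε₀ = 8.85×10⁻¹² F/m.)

Side-by-side slabs ⇒ two capacitors in parallel, each spanning the full gap.
C₁ = κ₁ε₀A₁/d = 2.41 × 8.85×10⁻¹² × 4.32×10⁻³ / 1.01×10⁻⁴ = 9.13×10⁻¹⁰ F.
C₂ = κ₂ε₀A₂/d = 4.09 × 8.85×10⁻¹² × 5.29×10⁻³ / 1.01×10⁻⁴ = 1.89×10⁻⁹ F.
C = C₁ + C₂ = 2.81×10⁻⁹ F.
U = ½CV² = ½ × 2.81×10⁻⁹ × (20.4)² = 5.84×10⁻⁷ J.

0.584 μJ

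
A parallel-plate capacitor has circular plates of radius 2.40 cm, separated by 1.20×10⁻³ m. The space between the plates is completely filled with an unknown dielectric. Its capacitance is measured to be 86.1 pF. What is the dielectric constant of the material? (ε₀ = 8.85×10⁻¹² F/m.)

A = π(2.40 cm)² = 1.81×10⁻³ m².
κ = Cd/(ε₀A) = 8.61×10⁻¹¹ × 1.20×10⁻³ / (8.85×10⁻¹² × 1.81×10⁻³) = 6.45.

6.45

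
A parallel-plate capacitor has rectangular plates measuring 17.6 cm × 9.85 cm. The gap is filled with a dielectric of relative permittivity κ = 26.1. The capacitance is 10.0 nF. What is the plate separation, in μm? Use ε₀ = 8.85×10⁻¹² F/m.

d ≈ 400 μm

A = 17.6 × 9.85 cm² = 1.73×10⁻² m².
d = κε₀A/C = 26.1 × 8.85×10⁻¹² × 1.73×10⁻² / 1.00×10⁻⁸ = 4.00×10⁻⁴ m.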